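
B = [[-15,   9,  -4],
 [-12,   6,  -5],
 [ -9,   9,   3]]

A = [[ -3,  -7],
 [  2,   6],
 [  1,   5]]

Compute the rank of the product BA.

First compute BA:
[[ 59, 139],
 [ 43,  95],
 [ 48, 132]]
Now row reduce the product.
R2 ← R2 − (43/59)·R1: [0, -372/59]
R3 ← R3 − (48/59)·R1: [0, 1116/59]
R3 ← R3 + (3)·R2: [0, 0]
2 nonzero rows, so rank(BA) = 2.

2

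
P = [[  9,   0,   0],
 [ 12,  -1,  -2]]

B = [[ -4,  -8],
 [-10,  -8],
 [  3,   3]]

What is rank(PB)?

2

First compute PB:
[[-36, -72],
 [-44, -94]]
Now row reduce the product.
R2 ← R2 − (11/9)·R1: [0, -6]
2 nonzero rows, so rank(PB) = 2.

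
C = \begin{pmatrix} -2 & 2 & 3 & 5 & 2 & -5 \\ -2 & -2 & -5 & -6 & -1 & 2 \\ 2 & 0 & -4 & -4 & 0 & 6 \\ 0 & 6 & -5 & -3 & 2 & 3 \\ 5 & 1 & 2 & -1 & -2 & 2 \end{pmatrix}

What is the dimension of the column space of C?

5

Row reduce to echelon form.
R2 ← R2 − R1: [0, -4, -8, -11, -3, 7]
R3 ← R3 + R1: [0, 2, -1, 1, 2, 1]
R5 ← R5 + (5/2)·R1: [0, 6, 19/2, 23/2, 3, -21/2]
R3 ← R3 + (1/2)·R2: [0, 0, -5, -9/2, 1/2, 9/2]
R4 ← R4 + (3/2)·R2: [0, 0, -17, -39/2, -5/2, 27/2]
R5 ← R5 + (3/2)·R2: [0, 0, -5/2, -5, -3/2, 0]
R4 ← R4 − (17/5)·R3: [0, 0, 0, -21/5, -21/5, -9/5]
R5 ← R5 − (1/2)·R3: [0, 0, 0, -11/4, -7/4, -9/4]
R5 ← R5 − (55/84)·R4: [0, 0, 0, 0, 1, -15/14]
Echelon form has 5 nonzero rows, so rank(C) = 5.
The column space has dimension equal to the rank: 5.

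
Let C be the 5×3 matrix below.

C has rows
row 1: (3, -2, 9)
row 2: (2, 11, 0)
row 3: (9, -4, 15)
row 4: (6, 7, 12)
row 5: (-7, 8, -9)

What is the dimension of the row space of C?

Row reduce to echelon form.
R2 ← R2 − (2/3)·R1: [0, 37/3, -6]
R3 ← R3 − (3)·R1: [0, 2, -12]
R4 ← R4 − (2)·R1: [0, 11, -6]
R5 ← R5 + (7/3)·R1: [0, 10/3, 12]
R3 ← R3 − (6/37)·R2: [0, 0, -408/37]
R4 ← R4 − (33/37)·R2: [0, 0, -24/37]
R5 ← R5 − (10/37)·R2: [0, 0, 504/37]
R4 ← R4 − (1/17)·R3: [0, 0, 0]
R5 ← R5 + (21/17)·R3: [0, 0, 0]
Echelon form has 3 nonzero rows, so rank(C) = 3.
The row space has dimension equal to the rank: 3.

3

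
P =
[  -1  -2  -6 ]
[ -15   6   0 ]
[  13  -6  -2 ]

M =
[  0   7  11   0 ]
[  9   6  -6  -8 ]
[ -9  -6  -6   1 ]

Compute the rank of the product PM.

2

First compute PM:
[[ 36,  17,  37,  10],
 [ 54, -69, -201, -48],
 [-36,  67, 191,  46]]
Now row reduce the product.
R2 ← R2 − (3/2)·R1: [0, -189/2, -513/2, -63]
R3 ← R3 + R1: [0, 84, 228, 56]
R3 ← R3 + (8/9)·R2: [0, 0, 0, 0]
2 nonzero rows, so rank(PM) = 2.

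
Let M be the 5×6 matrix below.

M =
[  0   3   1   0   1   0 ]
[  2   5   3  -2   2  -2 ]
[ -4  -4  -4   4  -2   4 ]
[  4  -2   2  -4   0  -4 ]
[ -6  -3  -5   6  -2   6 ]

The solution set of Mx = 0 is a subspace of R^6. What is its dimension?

Row reduce to echelon form.
Swap R1 ↔ R2
R3 ← R3 + (2)·R1: [0, 6, 2, 0, 2, 0]
R4 ← R4 − (2)·R1: [0, -12, -4, 0, -4, 0]
R5 ← R5 + (3)·R1: [0, 12, 4, 0, 4, 0]
R3 ← R3 − (2)·R2: [0, 0, 0, 0, 0, 0]
R4 ← R4 + (4)·R2: [0, 0, 0, 0, 0, 0]
R5 ← R5 − (4)·R2: [0, 0, 0, 0, 0, 0]
2 nonzero rows, so rank(M) = 2.
M has 6 columns; by rank–nullity, nullity = 6 − 2 = 4.

4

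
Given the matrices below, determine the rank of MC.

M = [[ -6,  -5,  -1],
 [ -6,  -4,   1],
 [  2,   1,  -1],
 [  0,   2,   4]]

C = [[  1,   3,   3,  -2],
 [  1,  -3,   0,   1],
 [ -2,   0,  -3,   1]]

2

First compute MC:
[[ -9,  -3, -15,   6],
 [-12,  -6, -21,   9],
 [  5,   3,   9,  -4],
 [ -6,  -6, -12,   6]]
Now row reduce the product.
R2 ← R2 − (4/3)·R1: [0, -2, -1, 1]
R3 ← R3 + (5/9)·R1: [0, 4/3, 2/3, -2/3]
R4 ← R4 − (2/3)·R1: [0, -4, -2, 2]
R3 ← R3 + (2/3)·R2: [0, 0, 0, 0]
R4 ← R4 − (2)·R2: [0, 0, 0, 0]
2 nonzero rows, so rank(MC) = 2.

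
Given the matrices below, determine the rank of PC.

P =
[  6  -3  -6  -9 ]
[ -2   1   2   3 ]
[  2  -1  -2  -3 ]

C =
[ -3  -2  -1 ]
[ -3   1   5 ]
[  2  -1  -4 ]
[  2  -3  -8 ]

First compute PC:
[[-39,  18,  75],
 [ 13,  -6, -25],
 [-13,   6,  25]]
Now row reduce the product.
R2 ← R2 + (1/3)·R1: [0, 0, 0]
R3 ← R3 − (1/3)·R1: [0, 0, 0]
1 nonzero row, so rank(PC) = 1.

1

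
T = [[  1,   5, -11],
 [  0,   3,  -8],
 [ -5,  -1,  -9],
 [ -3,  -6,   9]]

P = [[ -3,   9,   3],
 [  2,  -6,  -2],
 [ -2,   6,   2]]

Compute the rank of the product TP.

1

First compute TP:
[[ 29, -87, -29],
 [ 22, -66, -22],
 [ 31, -93, -31],
 [-21,  63,  21]]
Now row reduce the product.
R2 ← R2 − (22/29)·R1: [0, 0, 0]
R3 ← R3 − (31/29)·R1: [0, 0, 0]
R4 ← R4 + (21/29)·R1: [0, 0, 0]
1 nonzero row, so rank(TP) = 1.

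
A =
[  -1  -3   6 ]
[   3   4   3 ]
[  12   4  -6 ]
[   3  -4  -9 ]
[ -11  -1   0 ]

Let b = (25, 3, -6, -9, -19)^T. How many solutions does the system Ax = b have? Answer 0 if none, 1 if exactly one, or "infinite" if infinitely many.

1

Row reduce the augmented matrix [A | b].
R2 ← R2 + (3)·R1: [0, -5, 21, 78]
R3 ← R3 + (12)·R1: [0, -32, 66, 294]
R4 ← R4 + (3)·R1: [0, -13, 9, 66]
R5 ← R5 − (11)·R1: [0, 32, -66, -294]
R3 ← R3 − (32/5)·R2: [0, 0, -342/5, -1026/5]
R4 ← R4 − (13/5)·R2: [0, 0, -228/5, -684/5]
R5 ← R5 + (32/5)·R2: [0, 0, 342/5, 1026/5]
R4 ← R4 − (2/3)·R3: [0, 0, 0, 0]
R5 ← R5 + R3: [0, 0, 0, 0]
The echelon form has 3 nonzero rows, and every pivot lies in the first 3 columns, so rank(A) = rank([A|b]) = 3.
The system is consistent.
rank = 3 = number of unknowns, so the solution is unique.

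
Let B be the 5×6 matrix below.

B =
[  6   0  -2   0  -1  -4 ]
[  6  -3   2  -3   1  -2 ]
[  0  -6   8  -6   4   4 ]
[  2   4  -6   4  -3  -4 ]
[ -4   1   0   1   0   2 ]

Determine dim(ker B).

Row reduce to echelon form.
R2 ← R2 − R1: [0, -3, 4, -3, 2, 2]
R4 ← R4 − (1/3)·R1: [0, 4, -16/3, 4, -8/3, -8/3]
R5 ← R5 + (2/3)·R1: [0, 1, -4/3, 1, -2/3, -2/3]
R3 ← R3 − (2)·R2: [0, 0, 0, 0, 0, 0]
R4 ← R4 + (4/3)·R2: [0, 0, 0, 0, 0, 0]
R5 ← R5 + (1/3)·R2: [0, 0, 0, 0, 0, 0]
2 nonzero rows, so rank(B) = 2.
B has 6 columns; by rank–nullity, nullity = 6 − 2 = 4.

4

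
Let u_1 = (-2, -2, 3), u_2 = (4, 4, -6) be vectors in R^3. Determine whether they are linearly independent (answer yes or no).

Form the matrix with these vectors as rows and row reduce.
R2 ← R2 + (2)·R1: [0, 0, 0]
1 nonzero row, so the 2 vectors span a space of dimension 1.
Since 1 < 2, the vectors are linearly dependent.

no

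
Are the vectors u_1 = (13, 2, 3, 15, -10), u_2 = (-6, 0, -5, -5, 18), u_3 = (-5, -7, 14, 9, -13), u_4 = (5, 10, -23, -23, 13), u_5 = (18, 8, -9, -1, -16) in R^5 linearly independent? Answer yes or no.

Form the matrix with these vectors as rows and row reduce.
R2 ← R2 + (6/13)·R1: [0, 12/13, -47/13, 25/13, 174/13]
R3 ← R3 + (5/13)·R1: [0, -81/13, 197/13, 192/13, -219/13]
R4 ← R4 − (5/13)·R1: [0, 120/13, -314/13, -374/13, 219/13]
R5 ← R5 − (18/13)·R1: [0, 68/13, -171/13, -283/13, -28/13]
R3 ← R3 + (27/4)·R2: [0, 0, -37/4, 111/4, 147/2]
R4 ← R4 − (10)·R2: [0, 0, 12, -48, -117]
R5 ← R5 − (17/3)·R2: [0, 0, 22/3, -98/3, -78]
R4 ← R4 + (48/37)·R3: [0, 0, 0, -12, -801/37]
R5 ← R5 + (88/111)·R3: [0, 0, 0, -32/3, -730/37]
R5 ← R5 − (8/9)·R4: [0, 0, 0, 0, -18/37]
5 nonzero rows, so the 5 vectors span a space of dimension 5.
Since 5 = 5, the vectors are linearly independent.

yes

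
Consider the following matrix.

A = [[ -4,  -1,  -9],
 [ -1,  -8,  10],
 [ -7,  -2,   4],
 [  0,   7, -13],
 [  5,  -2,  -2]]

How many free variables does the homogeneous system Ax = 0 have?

0

Row reduce to echelon form.
R2 ← R2 − (1/4)·R1: [0, -31/4, 49/4]
R3 ← R3 − (7/4)·R1: [0, -1/4, 79/4]
R5 ← R5 + (5/4)·R1: [0, -13/4, -53/4]
R3 ← R3 − (1/31)·R2: [0, 0, 600/31]
R4 ← R4 + (28/31)·R2: [0, 0, -60/31]
R5 ← R5 − (13/31)·R2: [0, 0, -570/31]
R4 ← R4 + (1/10)·R3: [0, 0, 0]
R5 ← R5 + (19/20)·R3: [0, 0, 0]
3 nonzero rows, so rank(A) = 3.
A has 3 columns; by rank–nullity, nullity = 3 − 3 = 0.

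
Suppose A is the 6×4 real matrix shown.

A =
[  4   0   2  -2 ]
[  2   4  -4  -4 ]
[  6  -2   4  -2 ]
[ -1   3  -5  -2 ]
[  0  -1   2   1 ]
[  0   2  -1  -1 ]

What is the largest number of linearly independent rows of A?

3

Row reduce to echelon form.
R2 ← R2 − (1/2)·R1: [0, 4, -5, -3]
R3 ← R3 − (3/2)·R1: [0, -2, 1, 1]
R4 ← R4 + (1/4)·R1: [0, 3, -9/2, -5/2]
R3 ← R3 + (1/2)·R2: [0, 0, -3/2, -1/2]
R4 ← R4 − (3/4)·R2: [0, 0, -3/4, -1/4]
R5 ← R5 + (1/4)·R2: [0, 0, 3/4, 1/4]
R6 ← R6 − (1/2)·R2: [0, 0, 3/2, 1/2]
R4 ← R4 − (1/2)·R3: [0, 0, 0, 0]
R5 ← R5 + (1/2)·R3: [0, 0, 0, 0]
R6 ← R6 + R3: [0, 0, 0, 0]
Echelon form has 3 nonzero rows, so rank(A) = 3.
The rank gives the maximum number of linearly independent rows: 3.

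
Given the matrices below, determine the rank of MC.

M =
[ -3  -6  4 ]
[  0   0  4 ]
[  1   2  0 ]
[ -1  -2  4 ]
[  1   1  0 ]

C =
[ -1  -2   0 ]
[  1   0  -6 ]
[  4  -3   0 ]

3

First compute MC:
[[ 13,  -6,  36],
 [ 16, -12,   0],
 [  1,  -2, -12],
 [ 15, -10,  12],
 [  0,  -2,  -6]]
Now row reduce the product.
R2 ← R2 − (16/13)·R1: [0, -60/13, -576/13]
R3 ← R3 − (1/13)·R1: [0, -20/13, -192/13]
R4 ← R4 − (15/13)·R1: [0, -40/13, -384/13]
R3 ← R3 − (1/3)·R2: [0, 0, 0]
R4 ← R4 − (2/3)·R2: [0, 0, 0]
R5 ← R5 − (13/30)·R2: [0, 0, 66/5]
Swap R3 ↔ R5
3 nonzero rows, so rank(MC) = 3.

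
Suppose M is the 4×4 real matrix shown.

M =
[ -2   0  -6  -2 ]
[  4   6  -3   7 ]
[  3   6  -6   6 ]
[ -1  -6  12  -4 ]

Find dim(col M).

2

Row reduce to echelon form.
R2 ← R2 + (2)·R1: [0, 6, -15, 3]
R3 ← R3 + (3/2)·R1: [0, 6, -15, 3]
R4 ← R4 − (1/2)·R1: [0, -6, 15, -3]
R3 ← R3 − R2: [0, 0, 0, 0]
R4 ← R4 + R2: [0, 0, 0, 0]
Echelon form has 2 nonzero rows, so rank(M) = 2.
The column space has dimension equal to the rank: 2.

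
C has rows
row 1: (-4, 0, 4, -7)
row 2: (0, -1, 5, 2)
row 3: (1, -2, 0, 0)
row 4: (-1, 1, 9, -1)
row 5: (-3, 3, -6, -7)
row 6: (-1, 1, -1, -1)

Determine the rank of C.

4

Row reduce to echelon form.
R3 ← R3 + (1/4)·R1: [0, -2, 1, -7/4]
R4 ← R4 − (1/4)·R1: [0, 1, 8, 3/4]
R5 ← R5 − (3/4)·R1: [0, 3, -9, -7/4]
R6 ← R6 − (1/4)·R1: [0, 1, -2, 3/4]
R3 ← R3 − (2)·R2: [0, 0, -9, -23/4]
R4 ← R4 + R2: [0, 0, 13, 11/4]
R5 ← R5 + (3)·R2: [0, 0, 6, 17/4]
R6 ← R6 + R2: [0, 0, 3, 11/4]
R4 ← R4 + (13/9)·R3: [0, 0, 0, -50/9]
R5 ← R5 + (2/3)·R3: [0, 0, 0, 5/12]
R6 ← R6 + (1/3)·R3: [0, 0, 0, 5/6]
R5 ← R5 + (3/40)·R4: [0, 0, 0, 0]
R6 ← R6 + (3/20)·R4: [0, 0, 0, 0]
Echelon form has 4 nonzero rows, so rank(C) = 4.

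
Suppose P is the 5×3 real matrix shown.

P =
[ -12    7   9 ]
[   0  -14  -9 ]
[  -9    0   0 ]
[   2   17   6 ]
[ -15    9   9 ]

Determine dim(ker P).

0

Row reduce to echelon form.
R3 ← R3 − (3/4)·R1: [0, -21/4, -27/4]
R4 ← R4 + (1/6)·R1: [0, 109/6, 15/2]
R5 ← R5 − (5/4)·R1: [0, 1/4, -9/4]
R3 ← R3 − (3/8)·R2: [0, 0, -27/8]
R4 ← R4 + (109/84)·R2: [0, 0, -117/28]
R5 ← R5 + (1/56)·R2: [0, 0, -135/56]
R4 ← R4 − (26/21)·R3: [0, 0, 0]
R5 ← R5 − (5/7)·R3: [0, 0, 0]
3 nonzero rows, so rank(P) = 3.
P has 3 columns; by rank–nullity, nullity = 3 − 3 = 0.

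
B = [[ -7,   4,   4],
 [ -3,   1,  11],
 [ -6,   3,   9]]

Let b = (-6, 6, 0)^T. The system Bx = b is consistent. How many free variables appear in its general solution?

1

Row reduce the augmented matrix [B | b].
R2 ← R2 − (3/7)·R1: [0, -5/7, 65/7, 60/7]
R3 ← R3 − (6/7)·R1: [0, -3/7, 39/7, 36/7]
R3 ← R3 − (3/5)·R2: [0, 0, 0, 0]
The echelon form has 2 nonzero rows, and every pivot lies in the first 3 columns, so rank(B) = rank([B|b]) = 2.
The system is consistent.
Free variables = (unknowns) − (rank) = 3 − 2 = 1.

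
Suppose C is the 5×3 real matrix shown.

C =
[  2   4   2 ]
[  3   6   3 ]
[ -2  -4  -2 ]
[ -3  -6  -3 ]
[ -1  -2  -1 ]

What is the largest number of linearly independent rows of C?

Row reduce to echelon form.
R2 ← R2 − (3/2)·R1: [0, 0, 0]
R3 ← R3 + R1: [0, 0, 0]
R4 ← R4 + (3/2)·R1: [0, 0, 0]
R5 ← R5 + (1/2)·R1: [0, 0, 0]
Echelon form has 1 nonzero row, so rank(C) = 1.
The rank gives the maximum number of linearly independent rows: 1.

1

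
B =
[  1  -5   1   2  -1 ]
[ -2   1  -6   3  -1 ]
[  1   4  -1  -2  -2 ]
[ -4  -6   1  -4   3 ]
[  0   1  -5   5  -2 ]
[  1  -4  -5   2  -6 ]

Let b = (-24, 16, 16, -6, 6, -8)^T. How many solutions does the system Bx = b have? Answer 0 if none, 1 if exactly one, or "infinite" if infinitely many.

Row reduce the augmented matrix [B | b].
R2 ← R2 + (2)·R1: [0, -9, -4, 7, -3, -32]
R3 ← R3 − R1: [0, 9, -2, -4, -1, 40]
R4 ← R4 + (4)·R1: [0, -26, 5, 4, -1, -102]
R6 ← R6 − R1: [0, 1, -6, 0, -5, 16]
R3 ← R3 + R2: [0, 0, -6, 3, -4, 8]
R4 ← R4 − (26/9)·R2: [0, 0, 149/9, -146/9, 23/3, -86/9]
R5 ← R5 + (1/9)·R2: [0, 0, -49/9, 52/9, -7/3, 22/9]
R6 ← R6 + (1/9)·R2: [0, 0, -58/9, 7/9, -16/3, 112/9]
R4 ← R4 + (149/54)·R3: [0, 0, 0, -143/18, -91/27, 338/27]
R5 ← R5 − (49/54)·R3: [0, 0, 0, 55/18, 35/27, -130/27]
R6 ← R6 − (29/27)·R3: [0, 0, 0, -22/9, -28/27, 104/27]
R5 ← R5 + (5/13)·R4: [0, 0, 0, 0, 0, 0]
R6 ← R6 − (4/13)·R4: [0, 0, 0, 0, 0, 0]
The echelon form has 4 nonzero rows, and every pivot lies in the first 5 columns, so rank(B) = rank([B|b]) = 4.
The system is consistent.
rank = 4 < 5 unknowns, so there are infinitely many solutions.

infinite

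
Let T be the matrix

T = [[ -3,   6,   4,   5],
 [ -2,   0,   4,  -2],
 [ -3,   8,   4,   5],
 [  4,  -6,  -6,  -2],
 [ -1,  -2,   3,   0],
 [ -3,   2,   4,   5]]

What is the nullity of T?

Row reduce to echelon form.
R2 ← R2 − (2/3)·R1: [0, -4, 4/3, -16/3]
R3 ← R3 − R1: [0, 2, 0, 0]
R4 ← R4 + (4/3)·R1: [0, 2, -2/3, 14/3]
R5 ← R5 − (1/3)·R1: [0, -4, 5/3, -5/3]
R6 ← R6 − R1: [0, -4, 0, 0]
R3 ← R3 + (1/2)·R2: [0, 0, 2/3, -8/3]
R4 ← R4 + (1/2)·R2: [0, 0, 0, 2]
R5 ← R5 − R2: [0, 0, 1/3, 11/3]
R6 ← R6 − R2: [0, 0, -4/3, 16/3]
R5 ← R5 − (1/2)·R3: [0, 0, 0, 5]
R6 ← R6 + (2)·R3: [0, 0, 0, 0]
R5 ← R5 − (5/2)·R4: [0, 0, 0, 0]
4 nonzero rows, so rank(T) = 4.
T has 4 columns; by rank–nullity, nullity = 4 − 4 = 0.

0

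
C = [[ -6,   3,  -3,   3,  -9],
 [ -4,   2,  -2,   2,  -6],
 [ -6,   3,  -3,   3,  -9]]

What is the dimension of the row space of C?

Row reduce to echelon form.
R2 ← R2 − (2/3)·R1: [0, 0, 0, 0, 0]
R3 ← R3 − R1: [0, 0, 0, 0, 0]
Echelon form has 1 nonzero row, so rank(C) = 1.
The row space has dimension equal to the rank: 1.

1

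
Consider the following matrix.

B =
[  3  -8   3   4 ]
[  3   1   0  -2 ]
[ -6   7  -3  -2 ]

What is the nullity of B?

Row reduce to echelon form.
R2 ← R2 − R1: [0, 9, -3, -6]
R3 ← R3 + (2)·R1: [0, -9, 3, 6]
R3 ← R3 + R2: [0, 0, 0, 0]
2 nonzero rows, so rank(B) = 2.
B has 4 columns; by rank–nullity, nullity = 4 − 2 = 2.

2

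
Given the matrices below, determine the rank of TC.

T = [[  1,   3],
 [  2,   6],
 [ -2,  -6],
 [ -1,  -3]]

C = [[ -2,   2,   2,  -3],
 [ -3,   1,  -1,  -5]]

First compute TC:
[[-11,   5,  -1, -18],
 [-22,  10,  -2, -36],
 [ 22, -10,   2,  36],
 [ 11,  -5,   1,  18]]
Now row reduce the product.
R2 ← R2 − (2)·R1: [0, 0, 0, 0]
R3 ← R3 + (2)·R1: [0, 0, 0, 0]
R4 ← R4 + R1: [0, 0, 0, 0]
1 nonzero row, so rank(TC) = 1.

1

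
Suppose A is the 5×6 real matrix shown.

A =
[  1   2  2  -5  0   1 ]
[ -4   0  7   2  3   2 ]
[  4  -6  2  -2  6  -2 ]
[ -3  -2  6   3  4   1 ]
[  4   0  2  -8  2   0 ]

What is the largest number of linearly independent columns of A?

3

Row reduce to echelon form.
R2 ← R2 + (4)·R1: [0, 8, 15, -18, 3, 6]
R3 ← R3 − (4)·R1: [0, -14, -6, 18, 6, -6]
R4 ← R4 + (3)·R1: [0, 4, 12, -12, 4, 4]
R5 ← R5 − (4)·R1: [0, -8, -6, 12, 2, -4]
R3 ← R3 + (7/4)·R2: [0, 0, 81/4, -27/2, 45/4, 9/2]
R4 ← R4 − (1/2)·R2: [0, 0, 9/2, -3, 5/2, 1]
R5 ← R5 + R2: [0, 0, 9, -6, 5, 2]
R4 ← R4 − (2/9)·R3: [0, 0, 0, 0, 0, 0]
R5 ← R5 − (4/9)·R3: [0, 0, 0, 0, 0, 0]
Echelon form has 3 nonzero rows, so rank(A) = 3.
The rank gives the maximum number of linearly independent columns: 3.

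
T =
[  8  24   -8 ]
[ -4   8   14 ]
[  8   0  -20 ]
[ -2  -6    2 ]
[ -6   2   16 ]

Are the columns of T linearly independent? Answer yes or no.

Row reduce T to echelon form.
R2 ← R2 + (1/2)·R1: [0, 20, 10]
R3 ← R3 − R1: [0, -24, -12]
R4 ← R4 + (1/4)·R1: [0, 0, 0]
R5 ← R5 + (3/4)·R1: [0, 20, 10]
R3 ← R3 + (6/5)·R2: [0, 0, 0]
R5 ← R5 − R2: [0, 0, 0]
2 pivots among 3 columns.
Only 2 < 3 pivot columns, so the columns are linearly dependent.

no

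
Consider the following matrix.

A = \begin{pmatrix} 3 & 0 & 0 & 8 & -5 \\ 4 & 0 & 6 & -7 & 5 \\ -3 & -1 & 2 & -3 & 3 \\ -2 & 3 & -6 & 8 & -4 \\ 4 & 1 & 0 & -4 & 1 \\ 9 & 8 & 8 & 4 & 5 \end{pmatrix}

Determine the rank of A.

Row reduce to echelon form.
R2 ← R2 − (4/3)·R1: [0, 0, 6, -53/3, 35/3]
R3 ← R3 + R1: [0, -1, 2, 5, -2]
R4 ← R4 + (2/3)·R1: [0, 3, -6, 40/3, -22/3]
R5 ← R5 − (4/3)·R1: [0, 1, 0, -44/3, 23/3]
R6 ← R6 − (3)·R1: [0, 8, 8, -20, 20]
Swap R2 ↔ R3
R4 ← R4 + (3)·R2: [0, 0, 0, 85/3, -40/3]
R5 ← R5 + R2: [0, 0, 2, -29/3, 17/3]
R6 ← R6 + (8)·R2: [0, 0, 24, 20, 4]
R5 ← R5 − (1/3)·R3: [0, 0, 0, -34/9, 16/9]
R6 ← R6 − (4)·R3: [0, 0, 0, 272/3, -128/3]
R5 ← R5 + (2/15)·R4: [0, 0, 0, 0, 0]
R6 ← R6 − (16/5)·R4: [0, 0, 0, 0, 0]
Echelon form has 4 nonzero rows, so rank(A) = 4.

4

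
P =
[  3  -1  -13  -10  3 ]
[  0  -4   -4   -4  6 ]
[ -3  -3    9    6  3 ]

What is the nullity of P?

Row reduce to echelon form.
R3 ← R3 + R1: [0, -4, -4, -4, 6]
R3 ← R3 − R2: [0, 0, 0, 0, 0]
2 nonzero rows, so rank(P) = 2.
P has 5 columns; by rank–nullity, nullity = 5 − 2 = 3.

3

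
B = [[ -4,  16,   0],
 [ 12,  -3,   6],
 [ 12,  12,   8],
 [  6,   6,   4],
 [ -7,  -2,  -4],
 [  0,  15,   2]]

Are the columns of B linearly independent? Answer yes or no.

Row reduce B to echelon form.
R2 ← R2 + (3)·R1: [0, 45, 6]
R3 ← R3 + (3)·R1: [0, 60, 8]
R4 ← R4 + (3/2)·R1: [0, 30, 4]
R5 ← R5 − (7/4)·R1: [0, -30, -4]
R3 ← R3 − (4/3)·R2: [0, 0, 0]
R4 ← R4 − (2/3)·R2: [0, 0, 0]
R5 ← R5 + (2/3)·R2: [0, 0, 0]
R6 ← R6 − (1/3)·R2: [0, 0, 0]
2 pivots among 3 columns.
Only 2 < 3 pivot columns, so the columns are linearly dependent.

no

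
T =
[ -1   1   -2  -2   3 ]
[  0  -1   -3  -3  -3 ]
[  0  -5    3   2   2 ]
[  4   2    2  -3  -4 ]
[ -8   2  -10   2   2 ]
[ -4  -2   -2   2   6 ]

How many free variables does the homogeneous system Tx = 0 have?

Row reduce to echelon form.
R4 ← R4 + (4)·R1: [0, 6, -6, -11, 8]
R5 ← R5 − (8)·R1: [0, -6, 6, 18, -22]
R6 ← R6 − (4)·R1: [0, -6, 6, 10, -6]
R3 ← R3 − (5)·R2: [0, 0, 18, 17, 17]
R4 ← R4 + (6)·R2: [0, 0, -24, -29, -10]
R5 ← R5 − (6)·R2: [0, 0, 24, 36, -4]
R6 ← R6 − (6)·R2: [0, 0, 24, 28, 12]
R4 ← R4 + (4/3)·R3: [0, 0, 0, -19/3, 38/3]
R5 ← R5 − (4/3)·R3: [0, 0, 0, 40/3, -80/3]
R6 ← R6 − (4/3)·R3: [0, 0, 0, 16/3, -32/3]
R5 ← R5 + (40/19)·R4: [0, 0, 0, 0, 0]
R6 ← R6 + (16/19)·R4: [0, 0, 0, 0, 0]
4 nonzero rows, so rank(T) = 4.
T has 5 columns; by rank–nullity, nullity = 5 − 4 = 1.

1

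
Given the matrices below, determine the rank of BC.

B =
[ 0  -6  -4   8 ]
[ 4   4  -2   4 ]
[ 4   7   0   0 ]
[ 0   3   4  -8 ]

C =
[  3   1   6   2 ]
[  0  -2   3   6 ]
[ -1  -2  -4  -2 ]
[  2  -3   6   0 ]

First compute BC:
[[ 20,  -4,  46, -28],
 [ 22, -12,  68,  36],
 [ 12, -10,  45,  50],
 [-20,  10, -55,  10]]
Now row reduce the product.
R2 ← R2 − (11/10)·R1: [0, -38/5, 87/5, 334/5]
R3 ← R3 − (3/5)·R1: [0, -38/5, 87/5, 334/5]
R4 ← R4 + R1: [0, 6, -9, -18]
R3 ← R3 − R2: [0, 0, 0, 0]
R4 ← R4 + (15/19)·R2: [0, 0, 90/19, 660/19]
Swap R3 ↔ R4
3 nonzero rows, so rank(BC) = 3.

3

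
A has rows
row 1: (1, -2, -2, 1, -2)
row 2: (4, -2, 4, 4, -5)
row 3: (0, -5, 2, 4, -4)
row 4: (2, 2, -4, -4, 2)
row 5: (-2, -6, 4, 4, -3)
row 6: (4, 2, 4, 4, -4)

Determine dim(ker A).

Row reduce to echelon form.
R2 ← R2 − (4)·R1: [0, 6, 12, 0, 3]
R4 ← R4 − (2)·R1: [0, 6, 0, -6, 6]
R5 ← R5 + (2)·R1: [0, -10, 0, 6, -7]
R6 ← R6 − (4)·R1: [0, 10, 12, 0, 4]
R3 ← R3 + (5/6)·R2: [0, 0, 12, 4, -3/2]
R4 ← R4 − R2: [0, 0, -12, -6, 3]
R5 ← R5 + (5/3)·R2: [0, 0, 20, 6, -2]
R6 ← R6 − (5/3)·R2: [0, 0, -8, 0, -1]
R4 ← R4 + R3: [0, 0, 0, -2, 3/2]
R5 ← R5 − (5/3)·R3: [0, 0, 0, -2/3, 1/2]
R6 ← R6 + (2/3)·R3: [0, 0, 0, 8/3, -2]
R5 ← R5 − (1/3)·R4: [0, 0, 0, 0, 0]
R6 ← R6 + (4/3)·R4: [0, 0, 0, 0, 0]
4 nonzero rows, so rank(A) = 4.
A has 5 columns; by rank–nullity, nullity = 5 − 4 = 1.

1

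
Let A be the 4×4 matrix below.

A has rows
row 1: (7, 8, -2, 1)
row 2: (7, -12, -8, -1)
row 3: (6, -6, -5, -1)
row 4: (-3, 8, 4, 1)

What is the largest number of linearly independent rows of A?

3

Row reduce to echelon form.
R2 ← R2 − R1: [0, -20, -6, -2]
R3 ← R3 − (6/7)·R1: [0, -90/7, -23/7, -13/7]
R4 ← R4 + (3/7)·R1: [0, 80/7, 22/7, 10/7]
R3 ← R3 − (9/14)·R2: [0, 0, 4/7, -4/7]
R4 ← R4 + (4/7)·R2: [0, 0, -2/7, 2/7]
R4 ← R4 + (1/2)·R3: [0, 0, 0, 0]
Echelon form has 3 nonzero rows, so rank(A) = 3.
The rank gives the maximum number of linearly independent rows: 3.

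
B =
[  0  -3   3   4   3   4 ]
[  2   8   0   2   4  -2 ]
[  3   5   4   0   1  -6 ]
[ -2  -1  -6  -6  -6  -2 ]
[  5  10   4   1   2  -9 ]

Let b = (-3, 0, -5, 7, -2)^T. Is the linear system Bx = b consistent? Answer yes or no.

yes

Row reduce the augmented matrix [B | b].
Swap R1 ↔ R2
R3 ← R3 − (3/2)·R1: [0, -7, 4, -3, -5, -3, -5]
R4 ← R4 + R1: [0, 7, -6, -4, -2, -4, 7]
R5 ← R5 − (5/2)·R1: [0, -10, 4, -4, -8, -4, -2]
R3 ← R3 − (7/3)·R2: [0, 0, -3, -37/3, -12, -37/3, 2]
R4 ← R4 + (7/3)·R2: [0, 0, 1, 16/3, 5, 16/3, 0]
R5 ← R5 − (10/3)·R2: [0, 0, -6, -52/3, -18, -52/3, 8]
R4 ← R4 + (1/3)·R3: [0, 0, 0, 11/9, 1, 11/9, 2/3]
R5 ← R5 − (2)·R3: [0, 0, 0, 22/3, 6, 22/3, 4]
R5 ← R5 − (6)·R4: [0, 0, 0, 0, 0, 0, 0]
The echelon form has 4 nonzero rows, and every pivot lies in the first 6 columns, so rank(B) = rank([B|b]) = 4.
The system is consistent.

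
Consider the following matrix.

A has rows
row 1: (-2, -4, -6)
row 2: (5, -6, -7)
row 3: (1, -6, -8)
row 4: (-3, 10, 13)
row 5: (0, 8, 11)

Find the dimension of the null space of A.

1

Row reduce to echelon form.
R2 ← R2 + (5/2)·R1: [0, -16, -22]
R3 ← R3 + (1/2)·R1: [0, -8, -11]
R4 ← R4 − (3/2)·R1: [0, 16, 22]
R3 ← R3 − (1/2)·R2: [0, 0, 0]
R4 ← R4 + R2: [0, 0, 0]
R5 ← R5 + (1/2)·R2: [0, 0, 0]
2 nonzero rows, so rank(A) = 2.
A has 3 columns; by rank–nullity, nullity = 3 − 2 = 1.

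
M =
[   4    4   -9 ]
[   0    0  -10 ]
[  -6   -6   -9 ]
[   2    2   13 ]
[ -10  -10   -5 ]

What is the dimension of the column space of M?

Row reduce to echelon form.
R3 ← R3 + (3/2)·R1: [0, 0, -45/2]
R4 ← R4 − (1/2)·R1: [0, 0, 35/2]
R5 ← R5 + (5/2)·R1: [0, 0, -55/2]
R3 ← R3 − (9/4)·R2: [0, 0, 0]
R4 ← R4 + (7/4)·R2: [0, 0, 0]
R5 ← R5 − (11/4)·R2: [0, 0, 0]
Echelon form has 2 nonzero rows, so rank(M) = 2.
The column space has dimension equal to the rank: 2.

2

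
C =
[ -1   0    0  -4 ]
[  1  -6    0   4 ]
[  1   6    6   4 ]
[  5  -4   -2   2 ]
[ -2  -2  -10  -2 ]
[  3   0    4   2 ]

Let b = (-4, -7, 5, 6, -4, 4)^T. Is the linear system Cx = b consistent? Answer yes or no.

no

Row reduce the augmented matrix [C | b].
R2 ← R2 + R1: [0, -6, 0, 0, -11]
R3 ← R3 + R1: [0, 6, 6, 0, 1]
R4 ← R4 + (5)·R1: [0, -4, -2, -18, -14]
R5 ← R5 − (2)·R1: [0, -2, -10, 6, 4]
R6 ← R6 + (3)·R1: [0, 0, 4, -10, -8]
R3 ← R3 + R2: [0, 0, 6, 0, -10]
R4 ← R4 − (2/3)·R2: [0, 0, -2, -18, -20/3]
R5 ← R5 − (1/3)·R2: [0, 0, -10, 6, 23/3]
R4 ← R4 + (1/3)·R3: [0, 0, 0, -18, -10]
R5 ← R5 + (5/3)·R3: [0, 0, 0, 6, -9]
R6 ← R6 − (2/3)·R3: [0, 0, 0, -10, -4/3]
R5 ← R5 + (1/3)·R4: [0, 0, 0, 0, -37/3]
R6 ← R6 − (5/9)·R4: [0, 0, 0, 0, 38/9]
R6 ← R6 + (38/111)·R5: [0, 0, 0, 0, 0]
The echelon form has 5 nonzero rows; the last pivot sits in the augmented column, so rank(C) = 4 but rank([C|b]) = 5.
Since the ranks differ, the system is inconsistent.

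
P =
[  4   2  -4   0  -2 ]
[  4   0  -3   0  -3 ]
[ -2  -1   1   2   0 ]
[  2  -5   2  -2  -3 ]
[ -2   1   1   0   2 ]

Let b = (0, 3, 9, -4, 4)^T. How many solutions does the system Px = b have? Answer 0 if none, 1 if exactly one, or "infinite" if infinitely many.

Row reduce the augmented matrix [P | b].
R2 ← R2 − R1: [0, -2, 1, 0, -1, 3]
R3 ← R3 + (1/2)·R1: [0, 0, -1, 2, -1, 9]
R4 ← R4 − (1/2)·R1: [0, -6, 4, -2, -2, -4]
R5 ← R5 + (1/2)·R1: [0, 2, -1, 0, 1, 4]
R4 ← R4 − (3)·R2: [0, 0, 1, -2, 1, -13]
R5 ← R5 + R2: [0, 0, 0, 0, 0, 7]
R4 ← R4 + R3: [0, 0, 0, 0, 0, -4]
R5 ← R5 + (7/4)·R4: [0, 0, 0, 0, 0, 0]
The echelon form has 4 nonzero rows; the last pivot sits in the augmented column, so rank(P) = 3 but rank([P|b]) = 4.
Since the ranks differ, the system is inconsistent.
It has no solutions.

0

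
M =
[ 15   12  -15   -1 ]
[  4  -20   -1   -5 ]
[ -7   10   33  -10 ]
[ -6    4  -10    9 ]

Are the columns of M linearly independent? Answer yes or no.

yes

Row reduce M to echelon form.
R2 ← R2 − (4/15)·R1: [0, -116/5, 3, -71/15]
R3 ← R3 + (7/15)·R1: [0, 78/5, 26, -157/15]
R4 ← R4 + (2/5)·R1: [0, 44/5, -16, 43/5]
R3 ← R3 + (39/58)·R2: [0, 0, 1625/58, -2375/174]
R4 ← R4 + (11/29)·R2: [0, 0, -431/29, 592/87]
R4 ← R4 + (862/1625)·R3: [0, 0, 0, -17/39]
4 pivots among 4 columns.
Every column is a pivot column, so the columns are linearly independent.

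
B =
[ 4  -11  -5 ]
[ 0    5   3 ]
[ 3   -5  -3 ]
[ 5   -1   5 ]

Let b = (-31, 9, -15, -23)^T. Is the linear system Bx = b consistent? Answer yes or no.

yes

Row reduce the augmented matrix [B | b].
R3 ← R3 − (3/4)·R1: [0, 13/4, 3/4, 33/4]
R4 ← R4 − (5/4)·R1: [0, 51/4, 45/4, 63/4]
R3 ← R3 − (13/20)·R2: [0, 0, -6/5, 12/5]
R4 ← R4 − (51/20)·R2: [0, 0, 18/5, -36/5]
R4 ← R4 + (3)·R3: [0, 0, 0, 0]
The echelon form has 3 nonzero rows, and every pivot lies in the first 3 columns, so rank(B) = rank([B|b]) = 3.
The system is consistent.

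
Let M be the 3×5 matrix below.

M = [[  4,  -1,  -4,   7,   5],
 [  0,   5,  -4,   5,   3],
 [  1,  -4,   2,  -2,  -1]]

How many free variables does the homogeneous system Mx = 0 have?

3

Row reduce to echelon form.
R3 ← R3 − (1/4)·R1: [0, -15/4, 3, -15/4, -9/4]
R3 ← R3 + (3/4)·R2: [0, 0, 0, 0, 0]
2 nonzero rows, so rank(M) = 2.
M has 5 columns; by rank–nullity, nullity = 5 − 2 = 3.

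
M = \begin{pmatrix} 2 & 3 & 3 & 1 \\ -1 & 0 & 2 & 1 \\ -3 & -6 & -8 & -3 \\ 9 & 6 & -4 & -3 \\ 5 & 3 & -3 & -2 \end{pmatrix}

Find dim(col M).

Row reduce to echelon form.
R2 ← R2 + (1/2)·R1: [0, 3/2, 7/2, 3/2]
R3 ← R3 + (3/2)·R1: [0, -3/2, -7/2, -3/2]
R4 ← R4 − (9/2)·R1: [0, -15/2, -35/2, -15/2]
R5 ← R5 − (5/2)·R1: [0, -9/2, -21/2, -9/2]
R3 ← R3 + R2: [0, 0, 0, 0]
R4 ← R4 + (5)·R2: [0, 0, 0, 0]
R5 ← R5 + (3)·R2: [0, 0, 0, 0]
Echelon form has 2 nonzero rows, so rank(M) = 2.
The column space has dimension equal to the rank: 2.

2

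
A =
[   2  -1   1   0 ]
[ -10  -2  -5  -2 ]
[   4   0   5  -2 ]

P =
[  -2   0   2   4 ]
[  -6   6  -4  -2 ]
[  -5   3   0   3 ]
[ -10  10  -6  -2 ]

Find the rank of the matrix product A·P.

First compute AP:
[[ -3,  -3,   8,  13],
 [ 77, -47,   0, -47],
 [-13,  -5,  20,  35]]
Now row reduce the product.
R2 ← R2 + (77/3)·R1: [0, -124, 616/3, 860/3]
R3 ← R3 − (13/3)·R1: [0, 8, -44/3, -64/3]
R3 ← R3 + (2/31)·R2: [0, 0, -44/31, -88/31]
3 nonzero rows, so rank(AP) = 3.

3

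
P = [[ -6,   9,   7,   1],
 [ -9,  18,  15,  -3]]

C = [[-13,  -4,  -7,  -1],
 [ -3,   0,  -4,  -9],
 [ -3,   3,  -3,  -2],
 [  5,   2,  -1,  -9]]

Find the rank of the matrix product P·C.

First compute PC:
[[ 35,  47, -16, -98],
 [  3,  75, -51, -156]]
Now row reduce the product.
R2 ← R2 − (3/35)·R1: [0, 2484/35, -1737/35, -738/5]
2 nonzero rows, so rank(PC) = 2.

2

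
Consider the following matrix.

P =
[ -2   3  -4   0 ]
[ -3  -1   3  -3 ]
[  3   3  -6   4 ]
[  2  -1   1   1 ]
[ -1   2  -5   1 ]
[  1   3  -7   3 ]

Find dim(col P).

Row reduce to echelon form.
R2 ← R2 − (3/2)·R1: [0, -11/2, 9, -3]
R3 ← R3 + (3/2)·R1: [0, 15/2, -12, 4]
R4 ← R4 + R1: [0, 2, -3, 1]
R5 ← R5 − (1/2)·R1: [0, 1/2, -3, 1]
R6 ← R6 + (1/2)·R1: [0, 9/2, -9, 3]
R3 ← R3 + (15/11)·R2: [0, 0, 3/11, -1/11]
R4 ← R4 + (4/11)·R2: [0, 0, 3/11, -1/11]
R5 ← R5 + (1/11)·R2: [0, 0, -24/11, 8/11]
R6 ← R6 + (9/11)·R2: [0, 0, -18/11, 6/11]
R4 ← R4 − R3: [0, 0, 0, 0]
R5 ← R5 + (8)·R3: [0, 0, 0, 0]
R6 ← R6 + (6)·R3: [0, 0, 0, 0]
Echelon form has 3 nonzero rows, so rank(P) = 3.
The column space has dimension equal to the rank: 3.

3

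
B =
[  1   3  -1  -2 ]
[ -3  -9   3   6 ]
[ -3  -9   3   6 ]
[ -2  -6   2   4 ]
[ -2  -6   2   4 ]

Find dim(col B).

Row reduce to echelon form.
R2 ← R2 + (3)·R1: [0, 0, 0, 0]
R3 ← R3 + (3)·R1: [0, 0, 0, 0]
R4 ← R4 + (2)·R1: [0, 0, 0, 0]
R5 ← R5 + (2)·R1: [0, 0, 0, 0]
Echelon form has 1 nonzero row, so rank(B) = 1.
The column space has dimension equal to the rank: 1.

1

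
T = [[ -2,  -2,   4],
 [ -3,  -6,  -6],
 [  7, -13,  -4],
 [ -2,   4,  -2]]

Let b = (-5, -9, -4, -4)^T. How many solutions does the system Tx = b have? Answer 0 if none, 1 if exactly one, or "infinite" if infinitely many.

Row reduce the augmented matrix [T | b].
R2 ← R2 − (3/2)·R1: [0, -3, -12, -3/2]
R3 ← R3 + (7/2)·R1: [0, -20, 10, -43/2]
R4 ← R4 − R1: [0, 6, -6, 1]
R3 ← R3 − (20/3)·R2: [0, 0, 90, -23/2]
R4 ← R4 + (2)·R2: [0, 0, -30, -2]
R4 ← R4 + (1/3)·R3: [0, 0, 0, -35/6]
The echelon form has 4 nonzero rows; the last pivot sits in the augmented column, so rank(T) = 3 but rank([T|b]) = 4.
Since the ranks differ, the system is inconsistent.
It has no solutions.

0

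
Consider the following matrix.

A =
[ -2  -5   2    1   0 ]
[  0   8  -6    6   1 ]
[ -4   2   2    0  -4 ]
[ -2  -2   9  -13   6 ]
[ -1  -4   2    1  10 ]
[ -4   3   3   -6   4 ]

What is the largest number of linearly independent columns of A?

Row reduce to echelon form.
R3 ← R3 − (2)·R1: [0, 12, -2, -2, -4]
R4 ← R4 − R1: [0, 3, 7, -14, 6]
R5 ← R5 − (1/2)·R1: [0, -3/2, 1, 1/2, 10]
R6 ← R6 − (2)·R1: [0, 13, -1, -8, 4]
R3 ← R3 − (3/2)·R2: [0, 0, 7, -11, -11/2]
R4 ← R4 − (3/8)·R2: [0, 0, 37/4, -65/4, 45/8]
R5 ← R5 + (3/16)·R2: [0, 0, -1/8, 13/8, 163/16]
R6 ← R6 − (13/8)·R2: [0, 0, 35/4, -71/4, 19/8]
R4 ← R4 − (37/28)·R3: [0, 0, 0, -12/7, 361/28]
R5 ← R5 + (1/56)·R3: [0, 0, 0, 10/7, 565/56]
R6 ← R6 − (5/4)·R3: [0, 0, 0, -4, 37/4]
R5 ← R5 + (5/6)·R4: [0, 0, 0, 0, 125/6]
R6 ← R6 − (7/3)·R4: [0, 0, 0, 0, -125/6]
R6 ← R6 + R5: [0, 0, 0, 0, 0]
Echelon form has 5 nonzero rows, so rank(A) = 5.
The rank gives the maximum number of linearly independent columns: 5.

5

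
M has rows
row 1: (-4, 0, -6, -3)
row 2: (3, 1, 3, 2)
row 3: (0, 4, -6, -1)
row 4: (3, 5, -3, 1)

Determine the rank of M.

Row reduce to echelon form.
R2 ← R2 + (3/4)·R1: [0, 1, -3/2, -1/4]
R4 ← R4 + (3/4)·R1: [0, 5, -15/2, -5/4]
R3 ← R3 − (4)·R2: [0, 0, 0, 0]
R4 ← R4 − (5)·R2: [0, 0, 0, 0]
Echelon form has 2 nonzero rows, so rank(M) = 2.

2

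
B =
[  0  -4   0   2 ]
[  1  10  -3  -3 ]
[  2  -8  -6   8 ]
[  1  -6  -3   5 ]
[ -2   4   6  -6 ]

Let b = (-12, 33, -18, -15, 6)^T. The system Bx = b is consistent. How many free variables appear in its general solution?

Row reduce the augmented matrix [B | b].
Swap R1 ↔ R2
R3 ← R3 − (2)·R1: [0, -28, 0, 14, -84]
R4 ← R4 − R1: [0, -16, 0, 8, -48]
R5 ← R5 + (2)·R1: [0, 24, 0, -12, 72]
R3 ← R3 − (7)·R2: [0, 0, 0, 0, 0]
R4 ← R4 − (4)·R2: [0, 0, 0, 0, 0]
R5 ← R5 + (6)·R2: [0, 0, 0, 0, 0]
The echelon form has 2 nonzero rows, and every pivot lies in the first 4 columns, so rank(B) = rank([B|b]) = 2.
The system is consistent.
Free variables = (unknowns) − (rank) = 4 − 2 = 2.

2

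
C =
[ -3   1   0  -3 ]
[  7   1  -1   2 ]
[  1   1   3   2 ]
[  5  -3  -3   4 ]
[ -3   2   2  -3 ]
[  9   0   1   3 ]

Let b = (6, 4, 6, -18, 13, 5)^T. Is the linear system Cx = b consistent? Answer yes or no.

yes

Row reduce the augmented matrix [C | b].
R2 ← R2 + (7/3)·R1: [0, 10/3, -1, -5, 18]
R3 ← R3 + (1/3)·R1: [0, 4/3, 3, 1, 8]
R4 ← R4 + (5/3)·R1: [0, -4/3, -3, -1, -8]
R5 ← R5 − R1: [0, 1, 2, 0, 7]
R6 ← R6 + (3)·R1: [0, 3, 1, -6, 23]
R3 ← R3 − (2/5)·R2: [0, 0, 17/5, 3, 4/5]
R4 ← R4 + (2/5)·R2: [0, 0, -17/5, -3, -4/5]
R5 ← R5 − (3/10)·R2: [0, 0, 23/10, 3/2, 8/5]
R6 ← R6 − (9/10)·R2: [0, 0, 19/10, -3/2, 34/5]
R4 ← R4 + R3: [0, 0, 0, 0, 0]
R5 ← R5 − (23/34)·R3: [0, 0, 0, -9/17, 18/17]
R6 ← R6 − (19/34)·R3: [0, 0, 0, -54/17, 108/17]
Swap R4 ↔ R5
R6 ← R6 − (6)·R4: [0, 0, 0, 0, 0]
The echelon form has 4 nonzero rows, and every pivot lies in the first 4 columns, so rank(C) = rank([C|b]) = 4.
The system is consistent.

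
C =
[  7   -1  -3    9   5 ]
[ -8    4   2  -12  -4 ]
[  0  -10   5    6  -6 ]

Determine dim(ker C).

3

Row reduce to echelon form.
R2 ← R2 + (8/7)·R1: [0, 20/7, -10/7, -12/7, 12/7]
R3 ← R3 + (7/2)·R2: [0, 0, 0, 0, 0]
2 nonzero rows, so rank(C) = 2.
C has 5 columns; by rank–nullity, nullity = 5 − 2 = 3.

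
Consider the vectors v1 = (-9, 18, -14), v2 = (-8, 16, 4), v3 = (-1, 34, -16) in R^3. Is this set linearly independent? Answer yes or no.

yes

Form the matrix with these vectors as rows and row reduce.
R2 ← R2 − (8/9)·R1: [0, 0, 148/9]
R3 ← R3 − (1/9)·R1: [0, 32, -130/9]
Swap R2 ↔ R3
3 nonzero rows, so the 3 vectors span a space of dimension 3.
Since 3 = 3, the vectors are linearly independent.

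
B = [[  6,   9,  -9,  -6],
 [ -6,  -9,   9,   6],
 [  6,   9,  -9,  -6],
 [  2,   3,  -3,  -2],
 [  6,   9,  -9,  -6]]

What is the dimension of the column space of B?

1

Row reduce to echelon form.
R2 ← R2 + R1: [0, 0, 0, 0]
R3 ← R3 − R1: [0, 0, 0, 0]
R4 ← R4 − (1/3)·R1: [0, 0, 0, 0]
R5 ← R5 − R1: [0, 0, 0, 0]
Echelon form has 1 nonzero row, so rank(B) = 1.
The column space has dimension equal to the rank: 1.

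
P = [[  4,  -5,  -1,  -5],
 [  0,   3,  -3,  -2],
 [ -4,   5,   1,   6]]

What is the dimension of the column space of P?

Row reduce to echelon form.
R3 ← R3 + R1: [0, 0, 0, 1]
Echelon form has 3 nonzero rows, so rank(P) = 3.
The column space has dimension equal to the rank: 3.

3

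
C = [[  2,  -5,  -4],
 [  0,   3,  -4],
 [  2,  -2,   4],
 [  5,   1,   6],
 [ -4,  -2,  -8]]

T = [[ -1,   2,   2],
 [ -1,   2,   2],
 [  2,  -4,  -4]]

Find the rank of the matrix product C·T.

1

First compute CT:
[[ -5,  10,  10],
 [-11,  22,  22],
 [  8, -16, -16],
 [  6, -12, -12],
 [-10,  20,  20]]
Now row reduce the product.
R2 ← R2 − (11/5)·R1: [0, 0, 0]
R3 ← R3 + (8/5)·R1: [0, 0, 0]
R4 ← R4 + (6/5)·R1: [0, 0, 0]
R5 ← R5 − (2)·R1: [0, 0, 0]
1 nonzero row, so rank(CT) = 1.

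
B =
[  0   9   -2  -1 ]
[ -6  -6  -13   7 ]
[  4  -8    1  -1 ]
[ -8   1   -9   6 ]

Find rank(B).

3

Row reduce to echelon form.
Swap R1 ↔ R2
R3 ← R3 + (2/3)·R1: [0, -12, -23/3, 11/3]
R4 ← R4 − (4/3)·R1: [0, 9, 25/3, -10/3]
R3 ← R3 + (4/3)·R2: [0, 0, -31/3, 7/3]
R4 ← R4 − R2: [0, 0, 31/3, -7/3]
R4 ← R4 + R3: [0, 0, 0, 0]
Echelon form has 3 nonzero rows, so rank(B) = 3.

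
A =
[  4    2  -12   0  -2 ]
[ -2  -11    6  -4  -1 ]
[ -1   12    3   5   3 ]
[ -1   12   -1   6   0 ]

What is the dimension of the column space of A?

Row reduce to echelon form.
R2 ← R2 + (1/2)·R1: [0, -10, 0, -4, -2]
R3 ← R3 + (1/4)·R1: [0, 25/2, 0, 5, 5/2]
R4 ← R4 + (1/4)·R1: [0, 25/2, -4, 6, -1/2]
R3 ← R3 + (5/4)·R2: [0, 0, 0, 0, 0]
R4 ← R4 + (5/4)·R2: [0, 0, -4, 1, -3]
Swap R3 ↔ R4
Echelon form has 3 nonzero rows, so rank(A) = 3.
The column space has dimension equal to the rank: 3.

3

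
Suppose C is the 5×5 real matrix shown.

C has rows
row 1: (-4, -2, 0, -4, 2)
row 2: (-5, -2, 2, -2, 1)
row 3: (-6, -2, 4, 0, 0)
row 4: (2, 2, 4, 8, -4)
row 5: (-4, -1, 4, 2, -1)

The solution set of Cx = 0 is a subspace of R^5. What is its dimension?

3

Row reduce to echelon form.
R2 ← R2 − (5/4)·R1: [0, 1/2, 2, 3, -3/2]
R3 ← R3 − (3/2)·R1: [0, 1, 4, 6, -3]
R4 ← R4 + (1/2)·R1: [0, 1, 4, 6, -3]
R5 ← R5 − R1: [0, 1, 4, 6, -3]
R3 ← R3 − (2)·R2: [0, 0, 0, 0, 0]
R4 ← R4 − (2)·R2: [0, 0, 0, 0, 0]
R5 ← R5 − (2)·R2: [0, 0, 0, 0, 0]
2 nonzero rows, so rank(C) = 2.
C has 5 columns; by rank–nullity, nullity = 5 − 2 = 3.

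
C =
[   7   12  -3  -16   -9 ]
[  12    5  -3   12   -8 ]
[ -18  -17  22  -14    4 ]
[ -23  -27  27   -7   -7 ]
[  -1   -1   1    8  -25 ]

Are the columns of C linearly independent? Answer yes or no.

yes

Row reduce C to echelon form.
R2 ← R2 − (12/7)·R1: [0, -109/7, 15/7, 276/7, 52/7]
R3 ← R3 + (18/7)·R1: [0, 97/7, 100/7, -386/7, -134/7]
R4 ← R4 + (23/7)·R1: [0, 87/7, 120/7, -417/7, -256/7]
R5 ← R5 + (1/7)·R1: [0, 5/7, 4/7, 40/7, -184/7]
R3 ← R3 + (97/109)·R2: [0, 0, 1765/109, -2186/109, -1366/109]
R4 ← R4 + (87/109)·R2: [0, 0, 2055/109, -3063/109, -3340/109]
R5 ← R5 + (5/109)·R2: [0, 0, 73/109, 820/109, -2828/109]
R4 ← R4 − (411/353)·R3: [0, 0, 0, -1677/353, -5666/353]
R5 ← R5 − (73/1765)·R3: [0, 0, 0, 14742/1765, -44878/1765]
R5 ← R5 + (378/215)·R4: [0, 0, 0, 0, -11534/215]
5 pivots among 5 columns.
Every column is a pivot column, so the columns are linearly independent.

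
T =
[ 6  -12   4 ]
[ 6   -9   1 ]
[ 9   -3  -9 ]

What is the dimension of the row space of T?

Row reduce to echelon form.
R2 ← R2 − R1: [0, 3, -3]
R3 ← R3 − (3/2)·R1: [0, 15, -15]
R3 ← R3 − (5)·R2: [0, 0, 0]
Echelon form has 2 nonzero rows, so rank(T) = 2.
The row space has dimension equal to the rank: 2.

2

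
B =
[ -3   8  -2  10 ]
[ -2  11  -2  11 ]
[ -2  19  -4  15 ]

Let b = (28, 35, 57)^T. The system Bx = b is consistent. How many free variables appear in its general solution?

Row reduce the augmented matrix [B | b].
R2 ← R2 − (2/3)·R1: [0, 17/3, -2/3, 13/3, 49/3]
R3 ← R3 − (2/3)·R1: [0, 41/3, -8/3, 25/3, 115/3]
R3 ← R3 − (41/17)·R2: [0, 0, -18/17, -36/17, -18/17]
The echelon form has 3 nonzero rows, and every pivot lies in the first 4 columns, so rank(B) = rank([B|b]) = 3.
The system is consistent.
Free variables = (unknowns) − (rank) = 4 − 3 = 1.

1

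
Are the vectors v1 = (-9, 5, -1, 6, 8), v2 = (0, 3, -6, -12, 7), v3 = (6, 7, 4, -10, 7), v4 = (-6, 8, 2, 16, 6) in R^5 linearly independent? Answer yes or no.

yes

Form the matrix with these vectors as rows and row reduce.
R3 ← R3 + (2/3)·R1: [0, 31/3, 10/3, -6, 37/3]
R4 ← R4 − (2/3)·R1: [0, 14/3, 8/3, 12, 2/3]
R3 ← R3 − (31/9)·R2: [0, 0, 24, 106/3, -106/9]
R4 ← R4 − (14/9)·R2: [0, 0, 12, 92/3, -92/9]
R4 ← R4 − (1/2)·R3: [0, 0, 0, 13, -13/3]
4 nonzero rows, so the 4 vectors span a space of dimension 4.
Since 4 = 4, the vectors are linearly independent.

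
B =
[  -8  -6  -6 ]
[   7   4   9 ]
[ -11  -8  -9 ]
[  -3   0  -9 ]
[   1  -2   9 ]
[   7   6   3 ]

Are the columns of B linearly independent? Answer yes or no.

Row reduce B to echelon form.
R2 ← R2 + (7/8)·R1: [0, -5/4, 15/4]
R3 ← R3 − (11/8)·R1: [0, 1/4, -3/4]
R4 ← R4 − (3/8)·R1: [0, 9/4, -27/4]
R5 ← R5 + (1/8)·R1: [0, -11/4, 33/4]
R6 ← R6 + (7/8)·R1: [0, 3/4, -9/4]
R3 ← R3 + (1/5)·R2: [0, 0, 0]
R4 ← R4 + (9/5)·R2: [0, 0, 0]
R5 ← R5 − (11/5)·R2: [0, 0, 0]
R6 ← R6 + (3/5)·R2: [0, 0, 0]
2 pivots among 3 columns.
Only 2 < 3 pivot columns, so the columns are linearly dependent.

no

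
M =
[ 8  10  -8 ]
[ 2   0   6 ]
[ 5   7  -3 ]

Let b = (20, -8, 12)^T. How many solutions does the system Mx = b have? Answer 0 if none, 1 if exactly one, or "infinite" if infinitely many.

1

Row reduce the augmented matrix [M | b].
R2 ← R2 − (1/4)·R1: [0, -5/2, 8, -13]
R3 ← R3 − (5/8)·R1: [0, 3/4, 2, -1/2]
R3 ← R3 + (3/10)·R2: [0, 0, 22/5, -22/5]
The echelon form has 3 nonzero rows, and every pivot lies in the first 3 columns, so rank(M) = rank([M|b]) = 3.
The system is consistent.
rank = 3 = number of unknowns, so the solution is unique.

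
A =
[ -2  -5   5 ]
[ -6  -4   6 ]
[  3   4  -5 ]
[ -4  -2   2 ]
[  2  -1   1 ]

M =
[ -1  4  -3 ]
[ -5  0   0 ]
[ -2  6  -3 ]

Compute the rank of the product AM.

First compute AM:
[[ 17,  22,  -9],
 [ 14,  12,   0],
 [-13, -18,   6],
 [ 10,  -4,   6],
 [  1,  14,  -9]]
Now row reduce the product.
R2 ← R2 − (14/17)·R1: [0, -104/17, 126/17]
R3 ← R3 + (13/17)·R1: [0, -20/17, -15/17]
R4 ← R4 − (10/17)·R1: [0, -288/17, 192/17]
R5 ← R5 − (1/17)·R1: [0, 216/17, -144/17]
R3 ← R3 − (5/26)·R2: [0, 0, -30/13]
R4 ← R4 − (36/13)·R2: [0, 0, -120/13]
R5 ← R5 + (27/13)·R2: [0, 0, 90/13]
R4 ← R4 − (4)·R3: [0, 0, 0]
R5 ← R5 + (3)·R3: [0, 0, 0]
3 nonzero rows, so rank(AM) = 3.

3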